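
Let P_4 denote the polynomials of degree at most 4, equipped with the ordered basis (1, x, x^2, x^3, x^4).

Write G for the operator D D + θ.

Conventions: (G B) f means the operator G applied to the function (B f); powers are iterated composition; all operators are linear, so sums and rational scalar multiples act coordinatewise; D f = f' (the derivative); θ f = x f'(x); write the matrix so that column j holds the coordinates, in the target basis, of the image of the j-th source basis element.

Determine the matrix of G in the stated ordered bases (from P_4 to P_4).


image of 1: 0
image of x: x
image of x^2: 2x^2 + 2
image of x^3: 3x^3 + 6x
image of x^4: 4x^4 + 12x^2
each image's coordinates form column j of the matrix

the matrix is [[0, 0, 2, 0, 0]; [0, 1, 0, 6, 0]; [0, 0, 2, 0, 12]; [0, 0, 0, 3, 0]; [0, 0, 0, 0, 4]] (rows listed top to bottom)


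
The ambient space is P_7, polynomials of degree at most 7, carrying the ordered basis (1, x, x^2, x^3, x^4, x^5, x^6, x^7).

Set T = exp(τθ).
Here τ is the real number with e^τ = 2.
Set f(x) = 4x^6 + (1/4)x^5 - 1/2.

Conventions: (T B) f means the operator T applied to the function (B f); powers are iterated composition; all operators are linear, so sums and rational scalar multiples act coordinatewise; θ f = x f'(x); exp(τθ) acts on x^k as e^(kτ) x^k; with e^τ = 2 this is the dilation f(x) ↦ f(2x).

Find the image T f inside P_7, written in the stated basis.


g(x) = 256x^6 + 8x^5 - 1/2

exp(τθ) x^k = e^(kτ) x^k; with e^τ = 2 this sends x^k to 2^k x^k
x^5 ↦ 32 x^5
x^6 ↦ 64 x^6
applying this coordinatewise to f: exp(τθ) f = 256x^6 + 8x^5 - 1/2


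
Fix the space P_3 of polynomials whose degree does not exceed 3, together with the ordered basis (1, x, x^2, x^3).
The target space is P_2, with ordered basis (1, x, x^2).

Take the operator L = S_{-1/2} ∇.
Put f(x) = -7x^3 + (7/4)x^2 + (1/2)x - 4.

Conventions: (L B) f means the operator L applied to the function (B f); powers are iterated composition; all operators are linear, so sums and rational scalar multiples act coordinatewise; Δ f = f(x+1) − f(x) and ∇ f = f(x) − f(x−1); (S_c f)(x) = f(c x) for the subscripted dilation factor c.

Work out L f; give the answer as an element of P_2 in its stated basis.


∇ f = -21x^2 + (49/2)x - 33/4
S_{-1/2} ∇ f = -(21/4)x^2 - (49/4)x - 33/4

the image equals g(x) = -(21/4)x^2 - (49/4)x - 33/4


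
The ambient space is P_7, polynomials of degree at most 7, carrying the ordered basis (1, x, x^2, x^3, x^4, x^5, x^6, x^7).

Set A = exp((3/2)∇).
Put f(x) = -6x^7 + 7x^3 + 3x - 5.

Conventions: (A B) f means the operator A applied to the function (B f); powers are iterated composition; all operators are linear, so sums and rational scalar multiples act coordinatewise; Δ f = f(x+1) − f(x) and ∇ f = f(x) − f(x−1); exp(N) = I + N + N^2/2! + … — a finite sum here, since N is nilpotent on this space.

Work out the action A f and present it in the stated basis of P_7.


g(x) = -6x^7 - 63x^6 - (189/2)x^5 + (1575/4)x^4 + (1631/8)x^3 - (17829/16)x^2 + (12633/32)x + 20341/64

order-1 term: -63x^6 + 189x^5 - 315x^4 + 315x^3 - (315/2)x^2 + (63/2)x + 6
order-2 term: -(567/2)x^5 + (2835/2)x^4 - (6615/2)x^3 + (8505/2)x^2 - (11529/4)x + 3213/4
order-3 term: -(2835/4)x^4 + (8505/2)x^3 - (42525/4)x^2 + (25515/2)x - 48573/8
order-4 term: -(8505/8)x^3 + (25515/4)x^2 - (110565/8)x + 42525/4
order-5 term: -(15309/16)x^2 + (76545/16)x - 25515/4
order-6 term: -(15309/32)x + 45927/32
order-7 term: -6561/64
the series for exp((3/2)∇) f terminates at order 7
exp((3/2)∇) f = -6x^7 - 63x^6 - (189/2)x^5 + (1575/4)x^4 + (1631/8)x^3 - (17829/16)x^2 + (12633/32)x + 20341/64


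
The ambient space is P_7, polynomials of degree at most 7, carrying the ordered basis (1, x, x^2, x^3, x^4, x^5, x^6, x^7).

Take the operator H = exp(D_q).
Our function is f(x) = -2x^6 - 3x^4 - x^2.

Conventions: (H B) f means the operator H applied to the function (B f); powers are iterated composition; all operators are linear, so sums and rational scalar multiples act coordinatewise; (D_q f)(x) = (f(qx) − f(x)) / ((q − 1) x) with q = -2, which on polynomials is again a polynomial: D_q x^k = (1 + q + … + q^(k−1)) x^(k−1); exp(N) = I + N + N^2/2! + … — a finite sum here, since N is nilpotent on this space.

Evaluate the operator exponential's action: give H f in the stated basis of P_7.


the image equals g(x) = -2x^6 + 42x^5 + 228x^4 - 370x^3 - (1069/4)x^2 + (205/4)x + 33/4

order-1 term: 42x^5 + 15x^3 + x
order-2 term: 231x^4 + (45/2)x^2 + 1/2
order-3 term: -385x^3 - (15/2)x
order-4 term: -(1155/4)x^2 - 15/8
order-5 term: (231/4)x
order-6 term: 77/8
the series for exp(D_q) f terminates at order 6
exp(D_q) f = -2x^6 + 42x^5 + 228x^4 - 370x^3 - (1069/4)x^2 + (205/4)x + 33/4


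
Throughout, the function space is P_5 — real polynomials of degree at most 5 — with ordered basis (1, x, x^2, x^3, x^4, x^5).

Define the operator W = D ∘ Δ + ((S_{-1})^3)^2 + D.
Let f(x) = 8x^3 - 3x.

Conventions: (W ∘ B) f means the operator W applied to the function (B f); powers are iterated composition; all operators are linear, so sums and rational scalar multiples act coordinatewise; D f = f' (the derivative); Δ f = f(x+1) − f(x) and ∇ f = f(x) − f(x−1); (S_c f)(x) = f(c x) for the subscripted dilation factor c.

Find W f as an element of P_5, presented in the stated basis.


g(x) = 8x^3 + 24x^2 + 45x + 21

Δ f = 24x^2 + 24x + 5
D Δ f = 48x + 24
S_{-1} f = -8x^3 + 3x
S_{-1} S_{-1} f = 8x^3 - 3x
S_{-1} S_{-1} S_{-1} f = -8x^3 + 3x
S_{-1} (S_{-1})^3 f = 8x^3 - 3x
S_{-1} S_{-1} (S_{-1})^3 f = -8x^3 + 3x
S_{-1} S_{-1} S_{-1} (S_{-1})^3 f = 8x^3 - 3x
D f = 24x^2 - 3
(D ∘ Δ + ((S_{-1})^3)^2 + D) f = 8x^3 + 24x^2 + 45x + 21


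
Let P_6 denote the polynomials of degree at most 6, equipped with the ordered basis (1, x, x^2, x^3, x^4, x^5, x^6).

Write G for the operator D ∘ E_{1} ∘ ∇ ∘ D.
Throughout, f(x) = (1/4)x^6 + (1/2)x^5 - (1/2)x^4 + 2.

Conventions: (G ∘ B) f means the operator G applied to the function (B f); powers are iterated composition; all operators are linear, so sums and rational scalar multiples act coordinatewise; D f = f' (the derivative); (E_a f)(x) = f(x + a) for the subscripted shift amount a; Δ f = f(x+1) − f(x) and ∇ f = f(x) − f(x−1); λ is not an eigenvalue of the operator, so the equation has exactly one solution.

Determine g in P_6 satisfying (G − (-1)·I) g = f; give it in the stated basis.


write g with unknown coordinates in the stated basis and equate coefficients in (G − (-1)·I) g = f
solving from the highest basis element down gives g = (1/4)x^6 + (1/2)x^5 - (1/2)x^4 - 30x^3 - 75x^2 - 48x + 341/2
check: G g = 30x^3 + 75x^2 + 48x - 337/2
so G g − (-1)·g = (1/4)x^6 + (1/2)x^5 - (1/2)x^4 + 2 = f ✓

g(x) = (1/4)x^6 + (1/2)x^5 - (1/2)x^4 - 30x^3 - 75x^2 - 48x + 341/2


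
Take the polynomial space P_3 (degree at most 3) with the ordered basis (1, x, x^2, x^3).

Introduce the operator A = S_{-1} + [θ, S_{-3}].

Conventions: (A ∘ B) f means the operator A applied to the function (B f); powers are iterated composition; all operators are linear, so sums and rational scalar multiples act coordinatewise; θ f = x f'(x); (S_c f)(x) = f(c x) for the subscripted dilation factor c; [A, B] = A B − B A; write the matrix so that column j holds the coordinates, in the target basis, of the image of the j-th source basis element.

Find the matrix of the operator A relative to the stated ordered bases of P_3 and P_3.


image of 1: 1
image of x: -x
image of x^2: x^2
image of x^3: -x^3
each image's coordinates form column j of the matrix

the matrix is [[1, 0, 0, 0]; [0, -1, 0, 0]; [0, 0, 1, 0]; [0, 0, 0, -1]] (rows listed top to bottom)


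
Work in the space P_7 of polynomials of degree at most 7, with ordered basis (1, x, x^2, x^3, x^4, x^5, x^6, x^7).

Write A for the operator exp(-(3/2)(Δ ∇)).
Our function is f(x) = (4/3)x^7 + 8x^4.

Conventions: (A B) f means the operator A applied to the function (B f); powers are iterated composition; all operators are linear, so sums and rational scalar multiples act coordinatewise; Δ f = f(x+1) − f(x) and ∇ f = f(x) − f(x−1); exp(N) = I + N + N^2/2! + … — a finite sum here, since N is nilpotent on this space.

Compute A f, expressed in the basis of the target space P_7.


the image equals g(x) = (4/3)x^7 - 84x^5 + 8x^4 + 1120x^3 - 144x^2 - 2548x + 192

order-1 term: -84x^5 - 140x^3 - 144x^2 - 28x - 24
order-2 term: 1260x^3 + 1260x + 216
order-3 term: -3780x
the series for exp(-(3/2)(Δ ∇)) f terminates at order 3
exp(-(3/2)(Δ ∇)) f = (4/3)x^7 - 84x^5 + 8x^4 + 1120x^3 - 144x^2 - 2548x + 192


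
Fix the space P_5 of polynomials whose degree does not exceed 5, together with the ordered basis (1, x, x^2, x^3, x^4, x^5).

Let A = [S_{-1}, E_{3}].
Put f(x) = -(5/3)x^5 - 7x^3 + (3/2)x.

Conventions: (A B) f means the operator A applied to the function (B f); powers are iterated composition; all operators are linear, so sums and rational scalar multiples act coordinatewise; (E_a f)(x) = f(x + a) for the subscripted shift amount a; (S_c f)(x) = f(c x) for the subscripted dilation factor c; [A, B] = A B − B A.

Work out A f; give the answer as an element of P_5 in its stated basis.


g(x) = -50x^4 - 1026x^2 - 1179

E_{3} f = -(5/3)x^5 - 25x^4 - 157x^3 - 513x^2 - (1725/2)x - 1179/2
S_{-1} E_{3} f = (5/3)x^5 - 25x^4 + 157x^3 - 513x^2 + (1725/2)x - 1179/2
S_{-1} f = (5/3)x^5 + 7x^3 - (3/2)x
E_{3} S_{-1} f = (5/3)x^5 + 25x^4 + 157x^3 + 513x^2 + (1725/2)x + 1179/2
[S_{-1}, E_{3}] f = -50x^4 - 1026x^2 - 1179


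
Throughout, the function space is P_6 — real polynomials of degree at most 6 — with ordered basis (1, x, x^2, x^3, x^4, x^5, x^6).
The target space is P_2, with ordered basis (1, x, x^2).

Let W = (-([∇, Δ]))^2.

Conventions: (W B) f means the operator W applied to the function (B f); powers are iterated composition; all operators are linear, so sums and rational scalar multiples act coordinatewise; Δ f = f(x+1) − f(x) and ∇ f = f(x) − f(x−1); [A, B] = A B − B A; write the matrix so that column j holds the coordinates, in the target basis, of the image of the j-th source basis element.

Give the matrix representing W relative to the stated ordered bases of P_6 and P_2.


image of 1: 0
image of x: 0
image of x^2: 0
image of x^3: 0
image of x^4: 0
image of x^5: 0
image of x^6: 0
each image's coordinates form column j of the matrix

the matrix is [[0, 0, 0, 0, 0, 0, 0]; [0, 0, 0, 0, 0, 0, 0]; [0, 0, 0, 0, 0, 0, 0]] (rows listed top to bottom)


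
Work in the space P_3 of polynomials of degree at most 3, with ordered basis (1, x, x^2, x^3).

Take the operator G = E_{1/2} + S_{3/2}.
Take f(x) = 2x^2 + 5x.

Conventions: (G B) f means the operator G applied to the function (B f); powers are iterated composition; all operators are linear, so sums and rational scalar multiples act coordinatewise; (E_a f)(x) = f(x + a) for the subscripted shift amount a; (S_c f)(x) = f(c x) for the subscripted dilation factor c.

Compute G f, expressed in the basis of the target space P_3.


the result is g(x) = (13/2)x^2 + (29/2)x + 3

E_{1/2} f = 2x^2 + 7x + 3
S_{3/2} f = (9/2)x^2 + (15/2)x
(E_{1/2} + S_{3/2}) f = (13/2)x^2 + (29/2)x + 3


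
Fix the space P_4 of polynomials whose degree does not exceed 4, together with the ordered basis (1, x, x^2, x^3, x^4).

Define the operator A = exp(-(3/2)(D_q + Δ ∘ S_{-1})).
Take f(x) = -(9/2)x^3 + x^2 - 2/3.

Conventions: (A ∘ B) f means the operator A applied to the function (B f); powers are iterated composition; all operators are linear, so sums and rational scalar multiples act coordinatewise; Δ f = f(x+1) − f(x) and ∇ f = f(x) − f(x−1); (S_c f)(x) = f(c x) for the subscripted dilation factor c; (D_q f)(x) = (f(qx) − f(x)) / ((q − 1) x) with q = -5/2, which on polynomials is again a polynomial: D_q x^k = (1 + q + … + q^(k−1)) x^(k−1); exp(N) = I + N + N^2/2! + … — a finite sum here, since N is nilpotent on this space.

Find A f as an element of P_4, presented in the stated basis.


order-1 term: (189/16)x^2 - 21x - 33/4
order-2 term: -(567/128)x - 567/64
the series for exp(-(3/2)(D_q + Δ ∘ S_{-1})) f terminates at order 2
exp(-(3/2)(D_q + Δ ∘ S_{-1})) f = -(9/2)x^3 + (205/16)x^2 - (3255/128)x - 3413/192

g(x) = -(9/2)x^3 + (205/16)x^2 - (3255/128)x - 3413/192


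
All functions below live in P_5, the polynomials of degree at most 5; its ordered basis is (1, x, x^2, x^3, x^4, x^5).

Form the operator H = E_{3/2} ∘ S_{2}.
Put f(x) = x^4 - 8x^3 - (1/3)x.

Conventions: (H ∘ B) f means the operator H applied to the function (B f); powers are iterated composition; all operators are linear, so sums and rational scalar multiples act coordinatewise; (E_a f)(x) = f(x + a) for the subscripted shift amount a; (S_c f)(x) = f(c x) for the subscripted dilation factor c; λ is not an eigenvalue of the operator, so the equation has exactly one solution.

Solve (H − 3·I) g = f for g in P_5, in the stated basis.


g(x) = (1/13)x^4 - (40/13)x^3 + (1224/13)x^2 + (38245/39)x + 24131/13

write g with unknown coordinates in the stated basis and equate coefficients in (H − 3·I) g = f
solving from the highest basis element down gives g = (1/13)x^4 - (40/13)x^3 + (1224/13)x^2 + (38245/39)x + 24131/13
check: H g = (16/13)x^4 - (224/13)x^3 + (3672/13)x^2 + (114722/39)x + 72393/13
so H g − 3·g = x^4 - 8x^3 - (1/3)x = f ✓


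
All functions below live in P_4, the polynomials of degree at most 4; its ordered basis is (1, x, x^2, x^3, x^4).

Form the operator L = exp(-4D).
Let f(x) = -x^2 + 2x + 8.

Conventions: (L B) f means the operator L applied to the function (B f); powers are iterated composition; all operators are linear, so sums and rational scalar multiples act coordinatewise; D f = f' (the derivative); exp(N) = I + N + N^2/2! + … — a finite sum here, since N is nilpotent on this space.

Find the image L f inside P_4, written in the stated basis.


g(x) = -x^2 + 10x - 16

order-1 term: 8x - 8
order-2 term: -16
the series for exp(-4D) f terminates at order 2
exp(-4D) f = -x^2 + 10x - 16


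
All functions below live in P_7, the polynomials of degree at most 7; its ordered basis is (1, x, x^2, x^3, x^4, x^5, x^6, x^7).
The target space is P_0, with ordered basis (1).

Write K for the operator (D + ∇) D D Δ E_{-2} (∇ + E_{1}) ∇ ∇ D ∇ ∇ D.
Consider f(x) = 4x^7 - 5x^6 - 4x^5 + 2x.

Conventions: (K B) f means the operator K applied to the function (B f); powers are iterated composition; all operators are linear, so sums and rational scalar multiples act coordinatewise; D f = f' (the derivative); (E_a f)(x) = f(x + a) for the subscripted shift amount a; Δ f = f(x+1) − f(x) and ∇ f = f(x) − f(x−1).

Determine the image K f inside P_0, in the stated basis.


D f = 28x^6 - 30x^5 - 20x^4 + 2
∇ D f = 168x^5 - 570x^4 + 780x^3 - 600x^2 + 238x - 38
∇ ∇ D f = 840x^4 - 3960x^3 + 7440x^2 - 6660x + 2356
D (∇ ∇ D) f = 3360x^3 - 11880x^2 + 14880x - 6660
∇ D (∇ ∇ D) f = 10080x^2 - 33840x + 30120
∇ ∇ D (∇ ∇ D) f = 20160x - 43920
∇ (∇ ∇ D) (∇ ∇ D) f = 20160
E_{1} (∇ ∇ D) (∇ ∇ D) f = 20160x - 23760
(∇ + E_{1}) (∇ ∇ D) (∇ ∇ D) f = 20160x - 3600
E_{-2} (∇ + E_{1}) (∇ ∇ D) (∇ ∇ D) f = 20160x - 43920
Δ (E_{-2} (∇ + E_{1}) ∇ ∇ D) (∇ ∇ D) f = 20160
D Δ (E_{-2} (∇ + E_{1}) ∇ ∇ D) (∇ ∇ D) f = 0
D D Δ (E_{-2} (∇ + E_{1}) ∇ ∇ D) (∇ ∇ D) f = 0
D (D D Δ) (E_{-2} (∇ + E_{1}) ∇ ∇ D) (∇ ∇ D) f = 0
∇ (D D Δ) (E_{-2} (∇ + E_{1}) ∇ ∇ D) (∇ ∇ D) f = 0
(D + ∇) (D D Δ) (E_{-2} (∇ + E_{1}) ∇ ∇ D) (∇ ∇ D) f = 0

g(x) = 0


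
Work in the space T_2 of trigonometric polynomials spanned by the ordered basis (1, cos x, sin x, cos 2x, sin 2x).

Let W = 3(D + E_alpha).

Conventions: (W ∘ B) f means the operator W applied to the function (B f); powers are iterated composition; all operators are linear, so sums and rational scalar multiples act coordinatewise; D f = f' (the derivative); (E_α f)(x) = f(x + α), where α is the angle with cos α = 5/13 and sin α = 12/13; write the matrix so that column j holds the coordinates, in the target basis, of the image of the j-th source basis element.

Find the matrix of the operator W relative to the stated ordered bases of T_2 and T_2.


image of 1: 3
image of cos x: (15/13)cos x - (75/13)sin x
image of sin x: (75/13)cos x + (15/13)sin x
image of cos 2x: -(357/169)cos 2x - (1374/169)sin 2x
image of sin 2x: (1374/169)cos 2x - (357/169)sin 2x
each image's coordinates form column j of the matrix

the matrix is [[3, 0, 0, 0, 0]; [0, 15/13, 75/13, 0, 0]; [0, -75/13, 15/13, 0, 0]; [0, 0, 0, -357/169, 1374/169]; [0, 0, 0, -1374/169, -357/169]] (rows listed top to bottom)


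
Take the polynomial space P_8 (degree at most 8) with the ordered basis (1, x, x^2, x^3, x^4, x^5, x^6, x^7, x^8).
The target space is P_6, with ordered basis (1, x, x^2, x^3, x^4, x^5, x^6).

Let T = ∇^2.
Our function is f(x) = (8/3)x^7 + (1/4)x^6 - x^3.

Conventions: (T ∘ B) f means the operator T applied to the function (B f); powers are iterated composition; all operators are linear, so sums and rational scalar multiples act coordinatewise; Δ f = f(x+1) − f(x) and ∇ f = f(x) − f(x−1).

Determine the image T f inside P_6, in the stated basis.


g(x) = 112x^5 - (1105/2)x^4 + (3830/3)x^3 - (3255/2)x^2 + (3319/3)x - 629/2

∇ f = (56/3)x^6 - (109/2)x^5 + (1075/12)x^4 - (265/3)x^3 + (197/4)x^2 - (85/6)x + 17/12
∇ ∇ f = 112x^5 - (1105/2)x^4 + (3830/3)x^3 - (3255/2)x^2 + (3319/3)x - 629/2


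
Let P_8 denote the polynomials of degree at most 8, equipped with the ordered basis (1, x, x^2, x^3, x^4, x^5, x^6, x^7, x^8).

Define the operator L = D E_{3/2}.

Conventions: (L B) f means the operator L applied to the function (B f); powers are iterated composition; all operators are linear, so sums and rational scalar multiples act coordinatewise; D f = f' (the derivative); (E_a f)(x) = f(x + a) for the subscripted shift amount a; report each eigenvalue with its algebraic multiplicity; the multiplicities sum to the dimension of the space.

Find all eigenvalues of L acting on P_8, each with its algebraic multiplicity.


λ = 0 (multiplicity 9)

image of 1: 0
image of x: 1
image of x^2: 2x + 3
image of x^3: 3x^2 + 9x + 27/4
image of x^4: 4x^3 + 18x^2 + 27x + 27/2
image of x^5: 5x^4 + 30x^3 + (135/2)x^2 + (135/2)x + 405/16
image of x^6: 6x^5 + 45x^4 + 135x^3 + (405/2)x^2 + (1215/8)x + 729/16
image of x^7: 7x^6 + 63x^5 + (945/4)x^4 + (945/2)x^3 + (8505/16)x^2 + (5103/16)x + 5103/64
image of x^8: 8x^7 + 84x^6 + 378x^5 + 945x^4 + (2835/2)x^3 + (5103/4)x^2 + (5103/8)x + 2187/16
the matrix is upper triangular; its diagonal is (0, 0, 0, 0, 0, 0, 0, 0, 0)
for a triangular matrix the eigenvalues are the diagonal entries, with algebraic multiplicity their repetition count


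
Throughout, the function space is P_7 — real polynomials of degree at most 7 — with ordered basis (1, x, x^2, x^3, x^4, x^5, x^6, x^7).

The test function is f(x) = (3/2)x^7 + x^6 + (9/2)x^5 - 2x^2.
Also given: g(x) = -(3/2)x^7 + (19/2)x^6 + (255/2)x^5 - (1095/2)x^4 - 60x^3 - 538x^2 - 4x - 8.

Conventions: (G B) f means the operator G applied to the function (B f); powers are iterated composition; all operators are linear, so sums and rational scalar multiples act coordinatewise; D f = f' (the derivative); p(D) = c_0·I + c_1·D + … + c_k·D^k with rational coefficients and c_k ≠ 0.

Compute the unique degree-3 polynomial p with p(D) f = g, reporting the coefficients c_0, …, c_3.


c_0 = -1, c_1 = 1, c_2 = 2, c_3 = -2

D^0 f = (3/2)x^7 + x^6 + (9/2)x^5 - 2x^2
D^1 f = (21/2)x^6 + 6x^5 + (45/2)x^4 - 4x
D^2 f = 63x^5 + 30x^4 + 90x^3 - 4
D^3 f = 315x^4 + 120x^3 + 270x^2
matching coefficients of g against c_0 f + c_1 Df + … from the top degree down determines the c_i
solution: c_0 = -1, c_1 = 1, c_2 = 2, c_3 = -2


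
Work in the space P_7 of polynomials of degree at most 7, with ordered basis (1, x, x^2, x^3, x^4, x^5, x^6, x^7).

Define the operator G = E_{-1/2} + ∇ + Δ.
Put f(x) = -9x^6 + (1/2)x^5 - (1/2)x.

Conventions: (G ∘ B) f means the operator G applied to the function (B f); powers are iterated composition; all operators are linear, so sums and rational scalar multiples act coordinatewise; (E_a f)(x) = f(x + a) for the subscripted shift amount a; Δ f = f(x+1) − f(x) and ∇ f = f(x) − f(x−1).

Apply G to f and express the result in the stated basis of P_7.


E_{-1/2} f = -9x^6 + (55/2)x^5 - 35x^4 + (95/4)x^3 - (145/16)x^2 + (43/32)x + 3/32
∇ f = -54x^5 + (275/2)x^4 - 185x^3 + 140x^2 - (113/2)x + 9
Δ f = -54x^5 - (265/2)x^4 - 175x^3 - 130x^2 - (103/2)x - 9
(E_{-1/2} + ∇ + Δ) f = -9x^6 - (161/2)x^5 - 30x^4 - (1345/4)x^3 + (15/16)x^2 - (3413/32)x + 3/32

the result is g(x) = -9x^6 - (161/2)x^5 - 30x^4 - (1345/4)x^3 + (15/16)x^2 - (3413/32)x + 3/32


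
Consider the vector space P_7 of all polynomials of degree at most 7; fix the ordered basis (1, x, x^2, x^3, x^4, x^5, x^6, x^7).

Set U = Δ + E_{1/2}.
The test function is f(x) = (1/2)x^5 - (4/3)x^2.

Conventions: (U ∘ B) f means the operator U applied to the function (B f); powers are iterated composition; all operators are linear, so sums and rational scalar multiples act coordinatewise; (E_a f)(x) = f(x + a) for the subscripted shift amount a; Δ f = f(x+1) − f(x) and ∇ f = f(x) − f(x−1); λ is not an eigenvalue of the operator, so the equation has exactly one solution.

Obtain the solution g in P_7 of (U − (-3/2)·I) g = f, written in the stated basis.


write g with unknown coordinates in the stated basis and equate coefficients in (U − (-3/2)·I) g = f
solving from the highest basis element down gives g = (1/5)x^5 - (3/5)x^4 + (11/25)x^3 - (319/750)x^2 + (2527/5000)x - 17411/150000
check: U g = (1/5)x^5 + (9/10)x^4 - (33/50)x^3 - (1043/1500)x^2 - (7581/10000)x + 17411/100000
so U g − (-3/2)·g = (1/2)x^5 - (4/3)x^2 = f ✓

the image equals g(x) = (1/5)x^5 - (3/5)x^4 + (11/25)x^3 - (319/750)x^2 + (2527/5000)x - 17411/150000


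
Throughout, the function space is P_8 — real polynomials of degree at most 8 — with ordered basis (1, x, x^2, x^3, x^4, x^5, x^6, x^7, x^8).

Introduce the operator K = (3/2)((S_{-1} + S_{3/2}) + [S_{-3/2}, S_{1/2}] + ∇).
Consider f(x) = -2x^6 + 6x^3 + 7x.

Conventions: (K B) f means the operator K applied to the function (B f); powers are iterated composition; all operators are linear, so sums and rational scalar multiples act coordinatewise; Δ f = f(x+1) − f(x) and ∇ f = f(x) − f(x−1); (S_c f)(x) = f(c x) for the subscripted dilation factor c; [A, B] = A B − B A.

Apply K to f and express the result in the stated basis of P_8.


S_{-1} f = -2x^6 - 6x^3 - 7x
S_{3/2} f = -(729/32)x^6 + (81/4)x^3 + (21/2)x
(S_{-1} + S_{3/2}) f = -(793/32)x^6 + (57/4)x^3 + (7/2)x
S_{1/2} f = -(1/32)x^6 + (3/4)x^3 + (7/2)x
S_{-3/2} S_{1/2} f = -(729/2048)x^6 - (81/32)x^3 - (21/4)x
S_{-3/2} f = -(729/32)x^6 - (81/4)x^3 - (21/2)x
S_{1/2} S_{-3/2} f = -(729/2048)x^6 - (81/32)x^3 - (21/4)x
[S_{-3/2}, S_{1/2}] f = 0
∇ f = -12x^5 + 30x^4 - 40x^3 + 48x^2 - 30x + 15
((S_{-1} + S_{3/2}) + [S_{-3/2}, S_{1/2}] + ∇) f = -(793/32)x^6 - 12x^5 + 30x^4 - (103/4)x^3 + 48x^2 - (53/2)x + 15
((3/2)((S_{-1} + S_{3/2}) + [S_{-3/2}, S_{1/2}] + ∇)) f = -(2379/64)x^6 - 18x^5 + 45x^4 - (309/8)x^3 + 72x^2 - (159/4)x + 45/2

g(x) = -(2379/64)x^6 - 18x^5 + 45x^4 - (309/8)x^3 + 72x^2 - (159/4)x + 45/2


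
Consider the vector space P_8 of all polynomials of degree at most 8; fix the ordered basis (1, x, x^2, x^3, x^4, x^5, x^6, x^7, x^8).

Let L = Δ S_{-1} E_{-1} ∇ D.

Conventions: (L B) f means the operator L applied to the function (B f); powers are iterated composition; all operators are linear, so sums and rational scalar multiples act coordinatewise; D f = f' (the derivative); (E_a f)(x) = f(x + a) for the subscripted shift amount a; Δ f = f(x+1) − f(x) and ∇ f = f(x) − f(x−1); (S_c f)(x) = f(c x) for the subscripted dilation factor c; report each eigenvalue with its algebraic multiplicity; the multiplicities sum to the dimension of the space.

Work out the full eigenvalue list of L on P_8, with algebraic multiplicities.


image of 1: 0
image of x: 0
image of x^2: 0
image of x^3: -6
image of x^4: 24x + 48
image of x^5: -60x^2 - 240x - 250
image of x^6: 120x^3 + 720x^2 + 1500x + 1080
image of x^7: -210x^4 - 1680x^3 - 5250x^2 - 7560x - 4214
image of x^8: 336x^5 + 3360x^4 + 14000x^3 + 30240x^2 + 33712x + 15456
the matrix is upper triangular; its diagonal is (0, 0, 0, 0, 0, 0, 0, 0, 0)
for a triangular matrix the eigenvalues are the diagonal entries, with algebraic multiplicity their repetition count

λ = 0 (multiplicity 9)


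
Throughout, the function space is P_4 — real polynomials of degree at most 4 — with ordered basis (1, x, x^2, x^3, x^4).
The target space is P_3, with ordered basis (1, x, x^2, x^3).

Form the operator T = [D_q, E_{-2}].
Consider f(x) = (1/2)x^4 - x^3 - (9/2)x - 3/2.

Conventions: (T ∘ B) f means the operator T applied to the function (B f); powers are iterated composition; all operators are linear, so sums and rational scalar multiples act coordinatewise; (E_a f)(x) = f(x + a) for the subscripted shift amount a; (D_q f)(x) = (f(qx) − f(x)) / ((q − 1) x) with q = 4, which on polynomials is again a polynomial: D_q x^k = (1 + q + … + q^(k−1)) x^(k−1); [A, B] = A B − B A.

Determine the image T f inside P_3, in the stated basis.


E_{-2} f = (1/2)x^4 - 5x^3 + 18x^2 - (65/2)x + 47/2
D_q E_{-2} f = (85/2)x^3 - 105x^2 + 90x - 65/2
D_q f = (85/2)x^3 - 21x^2 - 9/2
E_{-2} D_q f = (85/2)x^3 - 276x^2 + 594x - 857/2
[D_q, E_{-2}] f = 171x^2 - 504x + 396

the image equals g(x) = 171x^2 - 504x + 396


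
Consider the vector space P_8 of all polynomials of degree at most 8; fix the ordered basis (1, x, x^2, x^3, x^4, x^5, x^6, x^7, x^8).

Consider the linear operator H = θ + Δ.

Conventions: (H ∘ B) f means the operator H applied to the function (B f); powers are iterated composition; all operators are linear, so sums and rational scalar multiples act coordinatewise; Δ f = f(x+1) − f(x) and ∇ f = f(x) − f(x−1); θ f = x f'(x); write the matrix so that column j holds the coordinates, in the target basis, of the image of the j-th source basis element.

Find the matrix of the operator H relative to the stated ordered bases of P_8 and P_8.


image of 1: 0
image of x: x + 1
image of x^2: 2x^2 + 2x + 1
image of x^3: 3x^3 + 3x^2 + 3x + 1
image of x^4: 4x^4 + 4x^3 + 6x^2 + 4x + 1
image of x^5: 5x^5 + 5x^4 + 10x^3 + 10x^2 + 5x + 1
image of x^6: 6x^6 + 6x^5 + 15x^4 + 20x^3 + 15x^2 + 6x + 1
image of x^7: 7x^7 + 7x^6 + 21x^5 + 35x^4 + 35x^3 + 21x^2 + 7x + 1
image of x^8: 8x^8 + 8x^7 + 28x^6 + 56x^5 + 70x^4 + 56x^3 + 28x^2 + 8x + 1
each image's coordinates form column j of the matrix

the matrix is [[0, 1, 1, 1, 1, 1, 1, 1, 1]; [0, 1, 2, 3, 4, 5, 6, 7, 8]; [0, 0, 2, 3, 6, 10, 15, 21, 28]; [0, 0, 0, 3, 4, 10, 20, 35, 56]; [0, 0, 0, 0, 4, 5, 15, 35, 70]; [0, 0, 0, 0, 0, 5, 6, 21, 56]; [0, 0, 0, 0, 0, 0, 6, 7, 28]; [0, 0, 0, 0, 0, 0, 0, 7, 8]; [0, 0, 0, 0, 0, 0, 0, 0, 8]] (rows listed top to bottom)


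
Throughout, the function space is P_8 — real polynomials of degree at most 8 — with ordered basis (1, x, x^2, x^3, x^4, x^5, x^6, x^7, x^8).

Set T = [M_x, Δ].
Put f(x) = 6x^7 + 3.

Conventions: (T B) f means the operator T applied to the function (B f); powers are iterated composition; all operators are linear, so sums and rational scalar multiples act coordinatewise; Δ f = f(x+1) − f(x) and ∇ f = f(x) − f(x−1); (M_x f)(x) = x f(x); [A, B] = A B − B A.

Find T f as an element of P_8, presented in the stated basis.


the result is g(x) = -6x^7 - 42x^6 - 126x^5 - 210x^4 - 210x^3 - 126x^2 - 42x - 9

Δ f = 42x^6 + 126x^5 + 210x^4 + 210x^3 + 126x^2 + 42x + 6
M_x Δ f = 42x^7 + 126x^6 + 210x^5 + 210x^4 + 126x^3 + 42x^2 + 6x
M_x f = 6x^8 + 3x
Δ M_x f = 48x^7 + 168x^6 + 336x^5 + 420x^4 + 336x^3 + 168x^2 + 48x + 9
[M_x, Δ] f = -6x^7 - 42x^6 - 126x^5 - 210x^4 - 210x^3 - 126x^2 - 42x - 9


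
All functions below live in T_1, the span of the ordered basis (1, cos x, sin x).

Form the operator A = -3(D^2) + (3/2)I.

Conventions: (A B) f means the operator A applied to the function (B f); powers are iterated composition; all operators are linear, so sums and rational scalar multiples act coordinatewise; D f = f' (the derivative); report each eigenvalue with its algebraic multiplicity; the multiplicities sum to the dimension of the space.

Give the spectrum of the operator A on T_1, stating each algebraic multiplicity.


λ = 3/2 (multiplicity 1), λ = 9/2 (multiplicity 2)

image of 1: 3/2
image of cos x: (9/2)cos x
image of sin x: (9/2)sin x
the matrix is diagonal; its diagonal is (3/2, 9/2, 9/2)
for a triangular matrix the eigenvalues are the diagonal entries, with algebraic multiplicity their repetition count


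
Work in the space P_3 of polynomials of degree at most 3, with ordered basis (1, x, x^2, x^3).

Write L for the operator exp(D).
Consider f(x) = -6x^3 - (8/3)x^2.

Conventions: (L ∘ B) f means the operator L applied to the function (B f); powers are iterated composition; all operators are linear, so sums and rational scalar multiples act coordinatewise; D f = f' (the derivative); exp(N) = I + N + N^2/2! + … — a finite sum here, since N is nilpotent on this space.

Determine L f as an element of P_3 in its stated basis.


order-1 term: -18x^2 - (16/3)x
order-2 term: -18x - 8/3
order-3 term: -6
the series for exp(D) f terminates at order 3
exp(D) f = -6x^3 - (62/3)x^2 - (70/3)x - 26/3

the result is g(x) = -6x^3 - (62/3)x^2 - (70/3)x - 26/3


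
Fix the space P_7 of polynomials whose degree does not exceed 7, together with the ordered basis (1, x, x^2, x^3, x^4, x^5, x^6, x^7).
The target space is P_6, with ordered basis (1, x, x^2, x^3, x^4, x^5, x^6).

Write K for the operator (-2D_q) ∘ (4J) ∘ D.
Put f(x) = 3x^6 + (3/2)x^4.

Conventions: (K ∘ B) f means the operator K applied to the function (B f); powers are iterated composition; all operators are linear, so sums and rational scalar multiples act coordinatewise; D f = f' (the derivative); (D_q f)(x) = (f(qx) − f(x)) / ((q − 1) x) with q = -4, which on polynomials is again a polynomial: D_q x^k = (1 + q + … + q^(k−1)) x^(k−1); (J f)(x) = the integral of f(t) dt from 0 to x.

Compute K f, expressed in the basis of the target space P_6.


the image equals g(x) = 19656x^5 + 612x^3

D f = 18x^5 + 6x^3
J D f = 3x^6 + (3/2)x^4
(4J) D f = 12x^6 + 6x^4
D_q (4J) D f = -9828x^5 - 306x^3
(-2D_q) (4J) D f = 19656x^5 + 612x^3


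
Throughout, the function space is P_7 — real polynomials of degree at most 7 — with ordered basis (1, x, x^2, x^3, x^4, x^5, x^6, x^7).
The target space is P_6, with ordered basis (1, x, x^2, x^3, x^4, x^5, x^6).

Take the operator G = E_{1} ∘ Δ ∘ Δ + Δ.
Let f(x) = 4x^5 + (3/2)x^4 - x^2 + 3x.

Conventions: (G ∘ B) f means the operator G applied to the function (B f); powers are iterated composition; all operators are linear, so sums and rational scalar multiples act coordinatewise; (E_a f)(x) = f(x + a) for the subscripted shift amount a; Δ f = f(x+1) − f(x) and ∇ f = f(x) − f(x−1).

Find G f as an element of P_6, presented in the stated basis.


the image equals g(x) = 20x^4 + 126x^3 + 547x^2 + 1096x + 1601/2

Δ f = 20x^4 + 46x^3 + 49x^2 + 24x + 15/2
Δ Δ f = 80x^3 + 258x^2 + 316x + 139
E_{1} Δ Δ f = 80x^3 + 498x^2 + 1072x + 793
Δ f = 20x^4 + 46x^3 + 49x^2 + 24x + 15/2
(E_{1} ∘ Δ ∘ Δ + Δ) f = 20x^4 + 126x^3 + 547x^2 + 1096x + 1601/2


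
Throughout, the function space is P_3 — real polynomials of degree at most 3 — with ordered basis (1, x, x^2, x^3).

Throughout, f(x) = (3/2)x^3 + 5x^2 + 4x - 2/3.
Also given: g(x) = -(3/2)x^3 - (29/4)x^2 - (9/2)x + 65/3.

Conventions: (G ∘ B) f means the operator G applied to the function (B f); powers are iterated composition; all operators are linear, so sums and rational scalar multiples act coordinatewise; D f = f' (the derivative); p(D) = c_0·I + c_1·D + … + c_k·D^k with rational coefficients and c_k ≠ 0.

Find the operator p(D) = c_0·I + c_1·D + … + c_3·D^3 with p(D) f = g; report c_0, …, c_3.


D^0 f = (3/2)x^3 + 5x^2 + 4x - 2/3
D^1 f = (9/2)x^2 + 10x + 4
D^2 f = 9x + 10
D^3 f = 9
matching coefficients of g against c_0 f + c_1 Df + … from the top degree down determines the c_i
solution: c_0 = -1, c_1 = -1/2, c_2 = 1/2, c_3 = 2

c_0 = -1, c_1 = -1/2, c_2 = 1/2, c_3 = 2


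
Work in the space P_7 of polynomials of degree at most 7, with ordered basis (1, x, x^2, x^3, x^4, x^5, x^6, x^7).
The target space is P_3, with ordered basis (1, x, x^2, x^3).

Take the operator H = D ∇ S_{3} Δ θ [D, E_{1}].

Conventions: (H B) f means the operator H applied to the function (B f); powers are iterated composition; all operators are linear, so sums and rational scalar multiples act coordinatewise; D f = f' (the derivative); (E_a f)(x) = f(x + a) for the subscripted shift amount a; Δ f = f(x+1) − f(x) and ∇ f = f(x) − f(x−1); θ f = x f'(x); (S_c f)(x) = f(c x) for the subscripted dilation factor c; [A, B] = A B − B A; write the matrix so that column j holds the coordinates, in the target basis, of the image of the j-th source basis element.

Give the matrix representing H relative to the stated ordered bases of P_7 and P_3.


image of 1: 0
image of x: 0
image of x^2: 0
image of x^3: 0
image of x^4: 0
image of x^5: 0
image of x^6: 0
image of x^7: 0
each image's coordinates form column j of the matrix

the matrix is [[0, 0, 0, 0, 0, 0, 0, 0]; [0, 0, 0, 0, 0, 0, 0, 0]; [0, 0, 0, 0, 0, 0, 0, 0]; [0, 0, 0, 0, 0, 0, 0, 0]] (rows listed top to bottom)


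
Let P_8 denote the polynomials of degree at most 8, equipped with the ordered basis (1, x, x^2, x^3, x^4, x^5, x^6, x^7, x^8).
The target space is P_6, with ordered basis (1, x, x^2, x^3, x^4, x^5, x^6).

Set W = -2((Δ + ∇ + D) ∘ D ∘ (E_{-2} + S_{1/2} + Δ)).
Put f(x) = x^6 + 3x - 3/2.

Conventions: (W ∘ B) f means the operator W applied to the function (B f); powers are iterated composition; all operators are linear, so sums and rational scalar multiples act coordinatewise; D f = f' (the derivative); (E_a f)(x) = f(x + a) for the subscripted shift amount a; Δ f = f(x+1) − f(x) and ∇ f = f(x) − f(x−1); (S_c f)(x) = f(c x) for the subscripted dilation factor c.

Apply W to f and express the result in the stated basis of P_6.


the result is g(x) = -(2925/16)x^4 + 720x^3 - (22575/4)x^2 + 5520x - 34275/8

E_{-2} f = x^6 - 12x^5 + 60x^4 - 160x^3 + 240x^2 - 189x + 113/2
S_{1/2} f = (1/64)x^6 + (3/2)x - 3/2
Δ f = 6x^5 + 15x^4 + 20x^3 + 15x^2 + 6x + 4
(E_{-2} + S_{1/2} + Δ) f = (65/64)x^6 - 6x^5 + 75x^4 - 140x^3 + 255x^2 - (363/2)x + 59
D (E_{-2} + S_{1/2} + Δ) f = (195/32)x^5 - 30x^4 + 300x^3 - 420x^2 + 510x - 363/2
Δ D (E_{-2} + S_{1/2} + Δ) f = (975/32)x^4 - (945/16)x^3 + (12495/16)x^2 - (945/32)x + 11715/32
∇ D (E_{-2} + S_{1/2} + Δ) f = (975/32)x^4 - (2895/16)x^3 + (18255/16)x^2 - (60495/32)x + 40515/32
D D (E_{-2} + S_{1/2} + Δ) f = (975/32)x^4 - 120x^3 + 900x^2 - 840x + 510
(Δ + ∇ + D) D (E_{-2} + S_{1/2} + Δ) f = (2925/32)x^4 - 360x^3 + (22575/8)x^2 - 2760x + 34275/16
(-2((Δ + ∇ + D) ∘ D ∘ (E_{-2} + S_{1/2} + Δ))) f = -(2925/16)x^4 + 720x^3 - (22575/4)x^2 + 5520x - 34275/8


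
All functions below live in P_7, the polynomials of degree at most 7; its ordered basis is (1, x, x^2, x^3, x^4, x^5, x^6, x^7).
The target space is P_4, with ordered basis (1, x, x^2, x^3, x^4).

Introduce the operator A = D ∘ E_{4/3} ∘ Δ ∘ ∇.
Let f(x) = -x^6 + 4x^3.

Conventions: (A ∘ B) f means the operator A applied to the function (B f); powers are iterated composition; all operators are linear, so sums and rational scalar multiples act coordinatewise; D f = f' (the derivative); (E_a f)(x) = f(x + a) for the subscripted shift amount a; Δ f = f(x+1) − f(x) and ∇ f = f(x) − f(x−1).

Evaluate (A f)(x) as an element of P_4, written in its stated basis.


g(x) = -120x^3 - 480x^2 - 700x - 3064/9

∇ f = -6x^5 + 15x^4 - 20x^3 + 27x^2 - 18x + 5
Δ ∇ f = -30x^4 - 30x^2 + 24x - 2
E_{4/3} (Δ ∘ ∇) f = -30x^4 - 160x^3 - 350x^2 - (3064/9)x - 3190/27
D E_{4/3} (Δ ∘ ∇) f = -120x^3 - 480x^2 - 700x - 3064/9


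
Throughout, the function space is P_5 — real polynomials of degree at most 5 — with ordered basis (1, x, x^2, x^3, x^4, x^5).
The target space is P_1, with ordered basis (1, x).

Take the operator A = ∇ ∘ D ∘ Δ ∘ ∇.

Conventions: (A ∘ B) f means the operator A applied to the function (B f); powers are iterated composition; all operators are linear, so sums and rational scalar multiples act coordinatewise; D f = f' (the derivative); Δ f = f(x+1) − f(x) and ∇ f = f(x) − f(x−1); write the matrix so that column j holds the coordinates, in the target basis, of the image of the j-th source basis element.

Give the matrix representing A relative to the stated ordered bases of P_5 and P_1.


image of 1: 0
image of x: 0
image of x^2: 0
image of x^3: 0
image of x^4: 24
image of x^5: 120x - 60
each image's coordinates form column j of the matrix

the matrix is [[0, 0, 0, 0, 24, -60]; [0, 0, 0, 0, 0, 120]] (rows listed top to bottom)


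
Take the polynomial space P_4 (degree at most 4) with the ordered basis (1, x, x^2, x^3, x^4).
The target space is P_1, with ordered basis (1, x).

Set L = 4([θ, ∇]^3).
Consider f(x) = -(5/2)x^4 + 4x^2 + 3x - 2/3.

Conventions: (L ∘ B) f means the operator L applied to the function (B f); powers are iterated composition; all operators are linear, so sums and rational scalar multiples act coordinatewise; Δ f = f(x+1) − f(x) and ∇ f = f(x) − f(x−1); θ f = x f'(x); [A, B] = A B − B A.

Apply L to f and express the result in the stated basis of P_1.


the image equals g(x) = 240x - 720

∇ f = -10x^3 + 15x^2 - 2x + 3/2
θ ∇ f = -30x^3 + 30x^2 - 2x
θ f = -10x^4 + 8x^2 + 3x
∇ θ f = -40x^3 + 60x^2 - 24x + 5
[θ, ∇] f = 10x^3 - 30x^2 + 22x - 5
∇ [θ, ∇] f = 30x^2 - 90x + 62
θ ∇ [θ, ∇] f = 60x^2 - 90x
θ [θ, ∇] f = 30x^3 - 60x^2 + 22x
∇ θ [θ, ∇] f = 90x^2 - 210x + 112
[θ, ∇] [θ, ∇] f = -30x^2 + 120x - 112
∇ [θ, ∇] [θ, ∇] f = -60x + 150
θ ∇ [θ, ∇] [θ, ∇] f = -60x
θ [θ, ∇] [θ, ∇] f = -60x^2 + 120x
∇ θ [θ, ∇] [θ, ∇] f = -120x + 180
[θ, ∇] [θ, ∇] [θ, ∇] f = 60x - 180
(4([θ, ∇]^3)) f = 240x - 720


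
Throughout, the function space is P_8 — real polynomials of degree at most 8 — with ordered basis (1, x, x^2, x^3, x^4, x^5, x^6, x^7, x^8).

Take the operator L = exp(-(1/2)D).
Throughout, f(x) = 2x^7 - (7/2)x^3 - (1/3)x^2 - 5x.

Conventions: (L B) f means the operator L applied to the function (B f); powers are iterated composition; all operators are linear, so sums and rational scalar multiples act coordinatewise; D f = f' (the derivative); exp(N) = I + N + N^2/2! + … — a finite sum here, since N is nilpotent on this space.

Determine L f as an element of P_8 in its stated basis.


the result is g(x) = 2x^7 - 7x^6 + (21/2)x^5 - (35/4)x^4 + (7/8)x^3 + (173/48)x^2 - (679/96)x + 545/192

order-1 term: -7x^6 + (21/4)x^2 + (1/3)x + 5/2
order-2 term: (21/2)x^5 - (21/8)x - 1/12
order-3 term: -(35/4)x^4 + 7/16
order-4 term: (35/8)x^3
order-5 term: -(21/16)x^2
order-6 term: (7/32)x
order-7 term: -1/64
the series for exp(-(1/2)D) f terminates at order 7
exp(-(1/2)D) f = 2x^7 - 7x^6 + (21/2)x^5 - (35/4)x^4 + (7/8)x^3 + (173/48)x^2 - (679/96)x + 545/192


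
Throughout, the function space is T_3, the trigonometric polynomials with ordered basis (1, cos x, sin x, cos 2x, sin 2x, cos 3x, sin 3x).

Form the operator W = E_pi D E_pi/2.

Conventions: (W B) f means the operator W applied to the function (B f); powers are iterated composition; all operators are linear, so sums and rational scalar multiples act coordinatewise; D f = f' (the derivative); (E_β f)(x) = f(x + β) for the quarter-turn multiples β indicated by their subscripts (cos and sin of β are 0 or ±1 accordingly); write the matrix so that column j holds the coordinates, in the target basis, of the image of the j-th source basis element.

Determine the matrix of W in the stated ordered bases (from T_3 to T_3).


the matrix is [[0, 0, 0, 0, 0, 0, 0]; [0, 1, 0, 0, 0, 0, 0]; [0, 0, 1, 0, 0, 0, 0]; [0, 0, 0, 0, -2, 0, 0]; [0, 0, 0, 2, 0, 0, 0]; [0, 0, 0, 0, 0, -3, 0]; [0, 0, 0, 0, 0, 0, -3]] (rows listed top to bottom)

image of 1: 0
image of cos x: cos x
image of sin x: sin x
image of cos 2x: 2sin 2x
image of sin 2x: -2cos 2x
image of cos 3x: -3cos 3x
image of sin 3x: -3sin 3x
each image's coordinates form column j of the matrix
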